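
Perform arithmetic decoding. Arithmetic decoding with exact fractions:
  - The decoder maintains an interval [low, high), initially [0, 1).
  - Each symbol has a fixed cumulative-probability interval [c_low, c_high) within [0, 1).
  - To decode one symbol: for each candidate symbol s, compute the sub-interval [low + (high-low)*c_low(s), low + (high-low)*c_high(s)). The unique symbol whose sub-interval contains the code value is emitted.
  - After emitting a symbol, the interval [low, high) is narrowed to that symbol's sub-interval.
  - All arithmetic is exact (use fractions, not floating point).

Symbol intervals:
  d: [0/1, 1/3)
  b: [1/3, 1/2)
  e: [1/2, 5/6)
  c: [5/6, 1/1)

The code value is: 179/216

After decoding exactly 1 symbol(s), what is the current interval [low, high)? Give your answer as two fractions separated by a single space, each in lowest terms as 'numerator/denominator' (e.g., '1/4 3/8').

Step 1: interval [0/1, 1/1), width = 1/1 - 0/1 = 1/1
  'd': [0/1 + 1/1*0/1, 0/1 + 1/1*1/3) = [0/1, 1/3)
  'b': [0/1 + 1/1*1/3, 0/1 + 1/1*1/2) = [1/3, 1/2)
  'e': [0/1 + 1/1*1/2, 0/1 + 1/1*5/6) = [1/2, 5/6) <- contains code 179/216
  'c': [0/1 + 1/1*5/6, 0/1 + 1/1*1/1) = [5/6, 1/1)
  emit 'e', narrow to [1/2, 5/6)

Answer: 1/2 5/6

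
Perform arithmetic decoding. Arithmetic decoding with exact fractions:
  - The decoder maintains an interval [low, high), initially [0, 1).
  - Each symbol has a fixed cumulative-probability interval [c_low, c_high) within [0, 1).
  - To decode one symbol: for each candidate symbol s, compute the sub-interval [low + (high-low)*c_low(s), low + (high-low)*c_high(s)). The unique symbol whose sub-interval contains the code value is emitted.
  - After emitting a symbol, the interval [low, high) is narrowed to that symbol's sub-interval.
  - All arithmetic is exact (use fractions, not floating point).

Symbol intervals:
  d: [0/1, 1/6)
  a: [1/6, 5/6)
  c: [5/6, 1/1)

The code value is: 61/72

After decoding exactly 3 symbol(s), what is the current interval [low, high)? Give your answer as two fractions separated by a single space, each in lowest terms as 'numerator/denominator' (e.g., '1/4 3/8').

Answer: 181/216 185/216

Derivation:
Step 1: interval [0/1, 1/1), width = 1/1 - 0/1 = 1/1
  'd': [0/1 + 1/1*0/1, 0/1 + 1/1*1/6) = [0/1, 1/6)
  'a': [0/1 + 1/1*1/6, 0/1 + 1/1*5/6) = [1/6, 5/6)
  'c': [0/1 + 1/1*5/6, 0/1 + 1/1*1/1) = [5/6, 1/1) <- contains code 61/72
  emit 'c', narrow to [5/6, 1/1)
Step 2: interval [5/6, 1/1), width = 1/1 - 5/6 = 1/6
  'd': [5/6 + 1/6*0/1, 5/6 + 1/6*1/6) = [5/6, 31/36) <- contains code 61/72
  'a': [5/6 + 1/6*1/6, 5/6 + 1/6*5/6) = [31/36, 35/36)
  'c': [5/6 + 1/6*5/6, 5/6 + 1/6*1/1) = [35/36, 1/1)
  emit 'd', narrow to [5/6, 31/36)
Step 3: interval [5/6, 31/36), width = 31/36 - 5/6 = 1/36
  'd': [5/6 + 1/36*0/1, 5/6 + 1/36*1/6) = [5/6, 181/216)
  'a': [5/6 + 1/36*1/6, 5/6 + 1/36*5/6) = [181/216, 185/216) <- contains code 61/72
  'c': [5/6 + 1/36*5/6, 5/6 + 1/36*1/1) = [185/216, 31/36)
  emit 'a', narrow to [181/216, 185/216)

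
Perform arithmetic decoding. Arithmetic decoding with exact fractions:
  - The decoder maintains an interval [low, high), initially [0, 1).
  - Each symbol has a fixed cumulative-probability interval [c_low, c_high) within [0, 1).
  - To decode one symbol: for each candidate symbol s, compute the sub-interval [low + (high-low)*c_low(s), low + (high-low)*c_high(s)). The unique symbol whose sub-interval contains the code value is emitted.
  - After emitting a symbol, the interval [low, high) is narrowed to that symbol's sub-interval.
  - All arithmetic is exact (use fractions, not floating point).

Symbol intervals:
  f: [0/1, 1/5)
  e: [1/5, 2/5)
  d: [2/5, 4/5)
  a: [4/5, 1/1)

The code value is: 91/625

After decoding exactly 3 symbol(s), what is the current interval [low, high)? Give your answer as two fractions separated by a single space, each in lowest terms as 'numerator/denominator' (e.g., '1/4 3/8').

Answer: 18/125 4/25

Derivation:
Step 1: interval [0/1, 1/1), width = 1/1 - 0/1 = 1/1
  'f': [0/1 + 1/1*0/1, 0/1 + 1/1*1/5) = [0/1, 1/5) <- contains code 91/625
  'e': [0/1 + 1/1*1/5, 0/1 + 1/1*2/5) = [1/5, 2/5)
  'd': [0/1 + 1/1*2/5, 0/1 + 1/1*4/5) = [2/5, 4/5)
  'a': [0/1 + 1/1*4/5, 0/1 + 1/1*1/1) = [4/5, 1/1)
  emit 'f', narrow to [0/1, 1/5)
Step 2: interval [0/1, 1/5), width = 1/5 - 0/1 = 1/5
  'f': [0/1 + 1/5*0/1, 0/1 + 1/5*1/5) = [0/1, 1/25)
  'e': [0/1 + 1/5*1/5, 0/1 + 1/5*2/5) = [1/25, 2/25)
  'd': [0/1 + 1/5*2/5, 0/1 + 1/5*4/5) = [2/25, 4/25) <- contains code 91/625
  'a': [0/1 + 1/5*4/5, 0/1 + 1/5*1/1) = [4/25, 1/5)
  emit 'd', narrow to [2/25, 4/25)
Step 3: interval [2/25, 4/25), width = 4/25 - 2/25 = 2/25
  'f': [2/25 + 2/25*0/1, 2/25 + 2/25*1/5) = [2/25, 12/125)
  'e': [2/25 + 2/25*1/5, 2/25 + 2/25*2/5) = [12/125, 14/125)
  'd': [2/25 + 2/25*2/5, 2/25 + 2/25*4/5) = [14/125, 18/125)
  'a': [2/25 + 2/25*4/5, 2/25 + 2/25*1/1) = [18/125, 4/25) <- contains code 91/625
  emit 'a', narrow to [18/125, 4/25)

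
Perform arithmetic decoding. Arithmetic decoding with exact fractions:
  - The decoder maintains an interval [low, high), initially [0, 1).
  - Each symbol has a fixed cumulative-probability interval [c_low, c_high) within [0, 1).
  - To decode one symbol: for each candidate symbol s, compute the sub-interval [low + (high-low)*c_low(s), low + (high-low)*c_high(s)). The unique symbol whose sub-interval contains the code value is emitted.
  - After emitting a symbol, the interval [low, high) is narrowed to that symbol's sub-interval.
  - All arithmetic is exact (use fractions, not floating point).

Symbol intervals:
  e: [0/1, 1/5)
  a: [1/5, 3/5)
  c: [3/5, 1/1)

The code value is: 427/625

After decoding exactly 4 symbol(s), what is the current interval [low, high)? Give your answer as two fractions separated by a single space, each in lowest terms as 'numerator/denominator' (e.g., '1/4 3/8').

Answer: 17/25 429/625

Derivation:
Step 1: interval [0/1, 1/1), width = 1/1 - 0/1 = 1/1
  'e': [0/1 + 1/1*0/1, 0/1 + 1/1*1/5) = [0/1, 1/5)
  'a': [0/1 + 1/1*1/5, 0/1 + 1/1*3/5) = [1/5, 3/5)
  'c': [0/1 + 1/1*3/5, 0/1 + 1/1*1/1) = [3/5, 1/1) <- contains code 427/625
  emit 'c', narrow to [3/5, 1/1)
Step 2: interval [3/5, 1/1), width = 1/1 - 3/5 = 2/5
  'e': [3/5 + 2/5*0/1, 3/5 + 2/5*1/5) = [3/5, 17/25)
  'a': [3/5 + 2/5*1/5, 3/5 + 2/5*3/5) = [17/25, 21/25) <- contains code 427/625
  'c': [3/5 + 2/5*3/5, 3/5 + 2/5*1/1) = [21/25, 1/1)
  emit 'a', narrow to [17/25, 21/25)
Step 3: interval [17/25, 21/25), width = 21/25 - 17/25 = 4/25
  'e': [17/25 + 4/25*0/1, 17/25 + 4/25*1/5) = [17/25, 89/125) <- contains code 427/625
  'a': [17/25 + 4/25*1/5, 17/25 + 4/25*3/5) = [89/125, 97/125)
  'c': [17/25 + 4/25*3/5, 17/25 + 4/25*1/1) = [97/125, 21/25)
  emit 'e', narrow to [17/25, 89/125)
Step 4: interval [17/25, 89/125), width = 89/125 - 17/25 = 4/125
  'e': [17/25 + 4/125*0/1, 17/25 + 4/125*1/5) = [17/25, 429/625) <- contains code 427/625
  'a': [17/25 + 4/125*1/5, 17/25 + 4/125*3/5) = [429/625, 437/625)
  'c': [17/25 + 4/125*3/5, 17/25 + 4/125*1/1) = [437/625, 89/125)
  emit 'e', narrow to [17/25, 429/625)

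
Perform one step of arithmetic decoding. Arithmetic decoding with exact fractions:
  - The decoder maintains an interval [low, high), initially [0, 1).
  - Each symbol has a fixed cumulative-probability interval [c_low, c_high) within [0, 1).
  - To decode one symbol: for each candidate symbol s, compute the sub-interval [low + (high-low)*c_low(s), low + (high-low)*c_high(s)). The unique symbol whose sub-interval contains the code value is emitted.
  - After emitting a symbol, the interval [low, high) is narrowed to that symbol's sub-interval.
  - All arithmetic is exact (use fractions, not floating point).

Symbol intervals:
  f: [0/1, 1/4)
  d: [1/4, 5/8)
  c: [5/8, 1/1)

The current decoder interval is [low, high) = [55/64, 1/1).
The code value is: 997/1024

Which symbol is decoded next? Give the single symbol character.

Interval width = high − low = 1/1 − 55/64 = 9/64
Scaled code = (code − low) / width = (997/1024 − 55/64) / 9/64 = 13/16
  f: [0/1, 1/4) 
  d: [1/4, 5/8) 
  c: [5/8, 1/1) ← scaled code falls here ✓

Answer: c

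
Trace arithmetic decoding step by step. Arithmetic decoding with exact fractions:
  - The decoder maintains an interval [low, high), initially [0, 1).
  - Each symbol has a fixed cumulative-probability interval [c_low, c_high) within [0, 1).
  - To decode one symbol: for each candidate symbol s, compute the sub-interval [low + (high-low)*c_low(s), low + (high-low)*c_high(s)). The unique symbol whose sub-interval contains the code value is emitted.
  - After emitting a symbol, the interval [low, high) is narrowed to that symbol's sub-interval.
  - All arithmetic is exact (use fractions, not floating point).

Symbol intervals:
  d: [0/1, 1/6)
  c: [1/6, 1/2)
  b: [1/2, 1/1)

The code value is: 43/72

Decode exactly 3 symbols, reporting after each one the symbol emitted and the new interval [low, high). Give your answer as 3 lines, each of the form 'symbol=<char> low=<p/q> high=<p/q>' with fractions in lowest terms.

Step 1: interval [0/1, 1/1), width = 1/1 - 0/1 = 1/1
  'd': [0/1 + 1/1*0/1, 0/1 + 1/1*1/6) = [0/1, 1/6)
  'c': [0/1 + 1/1*1/6, 0/1 + 1/1*1/2) = [1/6, 1/2)
  'b': [0/1 + 1/1*1/2, 0/1 + 1/1*1/1) = [1/2, 1/1) <- contains code 43/72
  emit 'b', narrow to [1/2, 1/1)
Step 2: interval [1/2, 1/1), width = 1/1 - 1/2 = 1/2
  'd': [1/2 + 1/2*0/1, 1/2 + 1/2*1/6) = [1/2, 7/12)
  'c': [1/2 + 1/2*1/6, 1/2 + 1/2*1/2) = [7/12, 3/4) <- contains code 43/72
  'b': [1/2 + 1/2*1/2, 1/2 + 1/2*1/1) = [3/4, 1/1)
  emit 'c', narrow to [7/12, 3/4)
Step 3: interval [7/12, 3/4), width = 3/4 - 7/12 = 1/6
  'd': [7/12 + 1/6*0/1, 7/12 + 1/6*1/6) = [7/12, 11/18) <- contains code 43/72
  'c': [7/12 + 1/6*1/6, 7/12 + 1/6*1/2) = [11/18, 2/3)
  'b': [7/12 + 1/6*1/2, 7/12 + 1/6*1/1) = [2/3, 3/4)
  emit 'd', narrow to [7/12, 11/18)

Answer: symbol=b low=1/2 high=1/1
symbol=c low=7/12 high=3/4
symbol=d low=7/12 high=11/18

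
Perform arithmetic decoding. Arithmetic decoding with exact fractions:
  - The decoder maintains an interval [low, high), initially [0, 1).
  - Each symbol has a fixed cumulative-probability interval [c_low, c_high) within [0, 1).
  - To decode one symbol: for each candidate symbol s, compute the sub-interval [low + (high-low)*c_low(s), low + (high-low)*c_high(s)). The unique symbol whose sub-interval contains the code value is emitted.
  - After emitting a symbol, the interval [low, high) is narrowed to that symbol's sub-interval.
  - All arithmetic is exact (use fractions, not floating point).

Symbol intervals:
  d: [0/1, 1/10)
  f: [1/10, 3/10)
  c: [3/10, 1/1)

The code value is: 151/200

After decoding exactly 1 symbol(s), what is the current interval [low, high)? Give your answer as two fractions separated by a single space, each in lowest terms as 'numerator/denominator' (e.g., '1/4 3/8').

Answer: 3/10 1/1

Derivation:
Step 1: interval [0/1, 1/1), width = 1/1 - 0/1 = 1/1
  'd': [0/1 + 1/1*0/1, 0/1 + 1/1*1/10) = [0/1, 1/10)
  'f': [0/1 + 1/1*1/10, 0/1 + 1/1*3/10) = [1/10, 3/10)
  'c': [0/1 + 1/1*3/10, 0/1 + 1/1*1/1) = [3/10, 1/1) <- contains code 151/200
  emit 'c', narrow to [3/10, 1/1)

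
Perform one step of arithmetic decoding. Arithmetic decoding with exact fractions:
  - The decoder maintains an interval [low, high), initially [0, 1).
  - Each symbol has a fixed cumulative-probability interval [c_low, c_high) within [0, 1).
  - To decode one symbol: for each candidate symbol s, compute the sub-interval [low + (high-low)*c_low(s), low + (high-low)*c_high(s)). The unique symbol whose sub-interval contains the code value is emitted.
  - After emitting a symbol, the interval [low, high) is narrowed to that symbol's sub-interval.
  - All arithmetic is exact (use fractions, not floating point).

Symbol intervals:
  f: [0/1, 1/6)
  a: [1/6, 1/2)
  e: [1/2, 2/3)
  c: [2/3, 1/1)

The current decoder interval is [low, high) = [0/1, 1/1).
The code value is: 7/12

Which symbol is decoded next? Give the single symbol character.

Interval width = high − low = 1/1 − 0/1 = 1/1
Scaled code = (code − low) / width = (7/12 − 0/1) / 1/1 = 7/12
  f: [0/1, 1/6) 
  a: [1/6, 1/2) 
  e: [1/2, 2/3) ← scaled code falls here ✓
  c: [2/3, 1/1) 

Answer: e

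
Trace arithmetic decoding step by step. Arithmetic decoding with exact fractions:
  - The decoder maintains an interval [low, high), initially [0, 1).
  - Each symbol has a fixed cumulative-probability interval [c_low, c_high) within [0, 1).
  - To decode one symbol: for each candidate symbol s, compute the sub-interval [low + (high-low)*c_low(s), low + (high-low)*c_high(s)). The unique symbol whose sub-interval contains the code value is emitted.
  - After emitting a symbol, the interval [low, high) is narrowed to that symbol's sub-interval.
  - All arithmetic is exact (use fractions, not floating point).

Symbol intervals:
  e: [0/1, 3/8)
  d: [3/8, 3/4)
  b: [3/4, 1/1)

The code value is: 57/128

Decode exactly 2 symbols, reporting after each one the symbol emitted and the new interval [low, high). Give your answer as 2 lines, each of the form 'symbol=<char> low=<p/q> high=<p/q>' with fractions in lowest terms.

Answer: symbol=d low=3/8 high=3/4
symbol=e low=3/8 high=33/64

Derivation:
Step 1: interval [0/1, 1/1), width = 1/1 - 0/1 = 1/1
  'e': [0/1 + 1/1*0/1, 0/1 + 1/1*3/8) = [0/1, 3/8)
  'd': [0/1 + 1/1*3/8, 0/1 + 1/1*3/4) = [3/8, 3/4) <- contains code 57/128
  'b': [0/1 + 1/1*3/4, 0/1 + 1/1*1/1) = [3/4, 1/1)
  emit 'd', narrow to [3/8, 3/4)
Step 2: interval [3/8, 3/4), width = 3/4 - 3/8 = 3/8
  'e': [3/8 + 3/8*0/1, 3/8 + 3/8*3/8) = [3/8, 33/64) <- contains code 57/128
  'd': [3/8 + 3/8*3/8, 3/8 + 3/8*3/4) = [33/64, 21/32)
  'b': [3/8 + 3/8*3/4, 3/8 + 3/8*1/1) = [21/32, 3/4)
  emit 'e', narrow to [3/8, 33/64)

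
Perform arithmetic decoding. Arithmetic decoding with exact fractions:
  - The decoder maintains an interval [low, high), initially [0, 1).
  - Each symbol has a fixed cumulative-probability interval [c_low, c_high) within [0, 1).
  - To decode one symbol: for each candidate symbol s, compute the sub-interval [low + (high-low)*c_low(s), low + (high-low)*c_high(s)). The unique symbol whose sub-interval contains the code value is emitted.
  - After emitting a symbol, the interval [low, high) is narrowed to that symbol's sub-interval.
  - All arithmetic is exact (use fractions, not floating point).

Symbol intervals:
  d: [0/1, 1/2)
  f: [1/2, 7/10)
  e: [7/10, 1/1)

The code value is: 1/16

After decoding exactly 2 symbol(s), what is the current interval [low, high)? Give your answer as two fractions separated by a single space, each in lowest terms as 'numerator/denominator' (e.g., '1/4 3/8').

Step 1: interval [0/1, 1/1), width = 1/1 - 0/1 = 1/1
  'd': [0/1 + 1/1*0/1, 0/1 + 1/1*1/2) = [0/1, 1/2) <- contains code 1/16
  'f': [0/1 + 1/1*1/2, 0/1 + 1/1*7/10) = [1/2, 7/10)
  'e': [0/1 + 1/1*7/10, 0/1 + 1/1*1/1) = [7/10, 1/1)
  emit 'd', narrow to [0/1, 1/2)
Step 2: interval [0/1, 1/2), width = 1/2 - 0/1 = 1/2
  'd': [0/1 + 1/2*0/1, 0/1 + 1/2*1/2) = [0/1, 1/4) <- contains code 1/16
  'f': [0/1 + 1/2*1/2, 0/1 + 1/2*7/10) = [1/4, 7/20)
  'e': [0/1 + 1/2*7/10, 0/1 + 1/2*1/1) = [7/20, 1/2)
  emit 'd', narrow to [0/1, 1/4)

Answer: 0/1 1/4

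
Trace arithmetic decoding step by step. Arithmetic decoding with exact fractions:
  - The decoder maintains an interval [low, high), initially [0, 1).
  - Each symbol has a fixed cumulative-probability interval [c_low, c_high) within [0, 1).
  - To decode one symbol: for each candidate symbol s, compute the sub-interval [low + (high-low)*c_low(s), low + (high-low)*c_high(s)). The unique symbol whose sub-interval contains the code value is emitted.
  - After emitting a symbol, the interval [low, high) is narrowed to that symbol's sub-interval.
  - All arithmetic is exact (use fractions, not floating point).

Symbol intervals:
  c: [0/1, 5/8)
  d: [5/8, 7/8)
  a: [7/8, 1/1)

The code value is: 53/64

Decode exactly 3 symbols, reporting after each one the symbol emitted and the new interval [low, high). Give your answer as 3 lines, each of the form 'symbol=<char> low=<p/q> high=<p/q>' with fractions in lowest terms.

Answer: symbol=d low=5/8 high=7/8
symbol=d low=25/32 high=27/32
symbol=d low=105/128 high=107/128

Derivation:
Step 1: interval [0/1, 1/1), width = 1/1 - 0/1 = 1/1
  'c': [0/1 + 1/1*0/1, 0/1 + 1/1*5/8) = [0/1, 5/8)
  'd': [0/1 + 1/1*5/8, 0/1 + 1/1*7/8) = [5/8, 7/8) <- contains code 53/64
  'a': [0/1 + 1/1*7/8, 0/1 + 1/1*1/1) = [7/8, 1/1)
  emit 'd', narrow to [5/8, 7/8)
Step 2: interval [5/8, 7/8), width = 7/8 - 5/8 = 1/4
  'c': [5/8 + 1/4*0/1, 5/8 + 1/4*5/8) = [5/8, 25/32)
  'd': [5/8 + 1/4*5/8, 5/8 + 1/4*7/8) = [25/32, 27/32) <- contains code 53/64
  'a': [5/8 + 1/4*7/8, 5/8 + 1/4*1/1) = [27/32, 7/8)
  emit 'd', narrow to [25/32, 27/32)
Step 3: interval [25/32, 27/32), width = 27/32 - 25/32 = 1/16
  'c': [25/32 + 1/16*0/1, 25/32 + 1/16*5/8) = [25/32, 105/128)
  'd': [25/32 + 1/16*5/8, 25/32 + 1/16*7/8) = [105/128, 107/128) <- contains code 53/64
  'a': [25/32 + 1/16*7/8, 25/32 + 1/16*1/1) = [107/128, 27/32)
  emit 'd', narrow to [105/128, 107/128)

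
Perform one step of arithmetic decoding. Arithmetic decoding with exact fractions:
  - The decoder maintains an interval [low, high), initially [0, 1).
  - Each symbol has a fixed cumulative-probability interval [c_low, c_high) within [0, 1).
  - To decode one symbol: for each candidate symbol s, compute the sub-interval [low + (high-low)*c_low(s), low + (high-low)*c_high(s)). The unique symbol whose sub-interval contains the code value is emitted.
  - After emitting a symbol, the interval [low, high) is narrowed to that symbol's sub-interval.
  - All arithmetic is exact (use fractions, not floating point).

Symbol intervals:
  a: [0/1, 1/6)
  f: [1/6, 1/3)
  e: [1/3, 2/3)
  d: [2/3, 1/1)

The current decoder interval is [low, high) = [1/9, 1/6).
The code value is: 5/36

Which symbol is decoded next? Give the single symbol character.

Interval width = high − low = 1/6 − 1/9 = 1/18
Scaled code = (code − low) / width = (5/36 − 1/9) / 1/18 = 1/2
  a: [0/1, 1/6) 
  f: [1/6, 1/3) 
  e: [1/3, 2/3) ← scaled code falls here ✓
  d: [2/3, 1/1) 

Answer: e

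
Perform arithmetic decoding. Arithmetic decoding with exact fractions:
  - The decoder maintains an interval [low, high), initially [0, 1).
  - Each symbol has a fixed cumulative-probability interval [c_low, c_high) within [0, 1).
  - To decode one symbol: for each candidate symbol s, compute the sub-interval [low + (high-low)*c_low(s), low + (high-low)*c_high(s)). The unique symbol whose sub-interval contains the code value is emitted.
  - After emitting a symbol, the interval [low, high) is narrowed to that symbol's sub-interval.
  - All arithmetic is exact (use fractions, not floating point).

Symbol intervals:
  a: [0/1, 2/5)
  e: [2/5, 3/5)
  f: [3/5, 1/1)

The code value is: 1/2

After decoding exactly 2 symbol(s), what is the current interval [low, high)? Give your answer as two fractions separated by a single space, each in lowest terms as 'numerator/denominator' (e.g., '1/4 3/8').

Step 1: interval [0/1, 1/1), width = 1/1 - 0/1 = 1/1
  'a': [0/1 + 1/1*0/1, 0/1 + 1/1*2/5) = [0/1, 2/5)
  'e': [0/1 + 1/1*2/5, 0/1 + 1/1*3/5) = [2/5, 3/5) <- contains code 1/2
  'f': [0/1 + 1/1*3/5, 0/1 + 1/1*1/1) = [3/5, 1/1)
  emit 'e', narrow to [2/5, 3/5)
Step 2: interval [2/5, 3/5), width = 3/5 - 2/5 = 1/5
  'a': [2/5 + 1/5*0/1, 2/5 + 1/5*2/5) = [2/5, 12/25)
  'e': [2/5 + 1/5*2/5, 2/5 + 1/5*3/5) = [12/25, 13/25) <- contains code 1/2
  'f': [2/5 + 1/5*3/5, 2/5 + 1/5*1/1) = [13/25, 3/5)
  emit 'e', narrow to [12/25, 13/25)

Answer: 12/25 13/25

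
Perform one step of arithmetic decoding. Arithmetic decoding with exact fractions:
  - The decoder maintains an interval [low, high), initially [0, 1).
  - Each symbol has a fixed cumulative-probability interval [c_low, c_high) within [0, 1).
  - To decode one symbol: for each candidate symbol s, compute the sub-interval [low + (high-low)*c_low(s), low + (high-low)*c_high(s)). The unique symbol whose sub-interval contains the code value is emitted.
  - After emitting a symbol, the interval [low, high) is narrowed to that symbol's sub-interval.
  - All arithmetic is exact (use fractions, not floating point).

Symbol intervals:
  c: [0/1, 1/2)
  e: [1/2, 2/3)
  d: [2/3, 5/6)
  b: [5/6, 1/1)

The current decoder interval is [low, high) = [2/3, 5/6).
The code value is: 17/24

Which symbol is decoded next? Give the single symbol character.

Answer: c

Derivation:
Interval width = high − low = 5/6 − 2/3 = 1/6
Scaled code = (code − low) / width = (17/24 − 2/3) / 1/6 = 1/4
  c: [0/1, 1/2) ← scaled code falls here ✓
  e: [1/2, 2/3) 
  d: [2/3, 5/6) 
  b: [5/6, 1/1) 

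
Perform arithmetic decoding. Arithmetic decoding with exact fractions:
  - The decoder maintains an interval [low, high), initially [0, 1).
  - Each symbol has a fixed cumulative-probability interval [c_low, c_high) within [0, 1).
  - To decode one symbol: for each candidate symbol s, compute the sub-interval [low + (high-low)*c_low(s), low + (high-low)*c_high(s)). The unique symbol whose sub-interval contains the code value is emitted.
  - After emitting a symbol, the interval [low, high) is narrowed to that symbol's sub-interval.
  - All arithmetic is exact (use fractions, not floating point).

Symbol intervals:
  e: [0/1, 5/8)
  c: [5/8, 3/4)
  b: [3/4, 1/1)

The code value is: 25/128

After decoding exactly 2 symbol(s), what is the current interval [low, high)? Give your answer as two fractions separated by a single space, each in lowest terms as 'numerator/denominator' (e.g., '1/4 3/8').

Answer: 0/1 25/64

Derivation:
Step 1: interval [0/1, 1/1), width = 1/1 - 0/1 = 1/1
  'e': [0/1 + 1/1*0/1, 0/1 + 1/1*5/8) = [0/1, 5/8) <- contains code 25/128
  'c': [0/1 + 1/1*5/8, 0/1 + 1/1*3/4) = [5/8, 3/4)
  'b': [0/1 + 1/1*3/4, 0/1 + 1/1*1/1) = [3/4, 1/1)
  emit 'e', narrow to [0/1, 5/8)
Step 2: interval [0/1, 5/8), width = 5/8 - 0/1 = 5/8
  'e': [0/1 + 5/8*0/1, 0/1 + 5/8*5/8) = [0/1, 25/64) <- contains code 25/128
  'c': [0/1 + 5/8*5/8, 0/1 + 5/8*3/4) = [25/64, 15/32)
  'b': [0/1 + 5/8*3/4, 0/1 + 5/8*1/1) = [15/32, 5/8)
  emit 'e', narrow to [0/1, 25/64)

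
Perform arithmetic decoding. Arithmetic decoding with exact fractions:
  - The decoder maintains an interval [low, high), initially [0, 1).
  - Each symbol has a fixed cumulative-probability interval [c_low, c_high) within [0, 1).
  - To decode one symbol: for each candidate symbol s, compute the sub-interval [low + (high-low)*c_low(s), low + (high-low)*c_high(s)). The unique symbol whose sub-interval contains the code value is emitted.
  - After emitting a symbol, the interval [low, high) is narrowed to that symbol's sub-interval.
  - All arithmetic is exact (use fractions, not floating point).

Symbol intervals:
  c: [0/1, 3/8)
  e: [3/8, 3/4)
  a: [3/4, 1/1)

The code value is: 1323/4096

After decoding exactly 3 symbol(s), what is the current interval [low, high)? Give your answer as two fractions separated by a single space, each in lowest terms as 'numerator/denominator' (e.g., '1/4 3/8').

Answer: 81/256 45/128

Derivation:
Step 1: interval [0/1, 1/1), width = 1/1 - 0/1 = 1/1
  'c': [0/1 + 1/1*0/1, 0/1 + 1/1*3/8) = [0/1, 3/8) <- contains code 1323/4096
  'e': [0/1 + 1/1*3/8, 0/1 + 1/1*3/4) = [3/8, 3/4)
  'a': [0/1 + 1/1*3/4, 0/1 + 1/1*1/1) = [3/4, 1/1)
  emit 'c', narrow to [0/1, 3/8)
Step 2: interval [0/1, 3/8), width = 3/8 - 0/1 = 3/8
  'c': [0/1 + 3/8*0/1, 0/1 + 3/8*3/8) = [0/1, 9/64)
  'e': [0/1 + 3/8*3/8, 0/1 + 3/8*3/4) = [9/64, 9/32)
  'a': [0/1 + 3/8*3/4, 0/1 + 3/8*1/1) = [9/32, 3/8) <- contains code 1323/4096
  emit 'a', narrow to [9/32, 3/8)
Step 3: interval [9/32, 3/8), width = 3/8 - 9/32 = 3/32
  'c': [9/32 + 3/32*0/1, 9/32 + 3/32*3/8) = [9/32, 81/256)
  'e': [9/32 + 3/32*3/8, 9/32 + 3/32*3/4) = [81/256, 45/128) <- contains code 1323/4096
  'a': [9/32 + 3/32*3/4, 9/32 + 3/32*1/1) = [45/128, 3/8)
  emit 'e', narrow to [81/256, 45/128)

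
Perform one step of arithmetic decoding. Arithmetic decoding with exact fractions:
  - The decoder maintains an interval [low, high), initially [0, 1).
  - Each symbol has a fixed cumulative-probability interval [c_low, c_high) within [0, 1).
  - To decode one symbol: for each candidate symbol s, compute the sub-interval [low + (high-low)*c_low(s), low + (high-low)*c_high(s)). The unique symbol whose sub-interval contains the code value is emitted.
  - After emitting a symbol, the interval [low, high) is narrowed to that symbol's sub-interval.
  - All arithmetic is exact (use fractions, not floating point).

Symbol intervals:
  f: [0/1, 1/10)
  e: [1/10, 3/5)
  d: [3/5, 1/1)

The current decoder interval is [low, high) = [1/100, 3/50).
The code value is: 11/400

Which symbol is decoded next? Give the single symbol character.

Interval width = high − low = 3/50 − 1/100 = 1/20
Scaled code = (code − low) / width = (11/400 − 1/100) / 1/20 = 7/20
  f: [0/1, 1/10) 
  e: [1/10, 3/5) ← scaled code falls here ✓
  d: [3/5, 1/1) 

Answer: e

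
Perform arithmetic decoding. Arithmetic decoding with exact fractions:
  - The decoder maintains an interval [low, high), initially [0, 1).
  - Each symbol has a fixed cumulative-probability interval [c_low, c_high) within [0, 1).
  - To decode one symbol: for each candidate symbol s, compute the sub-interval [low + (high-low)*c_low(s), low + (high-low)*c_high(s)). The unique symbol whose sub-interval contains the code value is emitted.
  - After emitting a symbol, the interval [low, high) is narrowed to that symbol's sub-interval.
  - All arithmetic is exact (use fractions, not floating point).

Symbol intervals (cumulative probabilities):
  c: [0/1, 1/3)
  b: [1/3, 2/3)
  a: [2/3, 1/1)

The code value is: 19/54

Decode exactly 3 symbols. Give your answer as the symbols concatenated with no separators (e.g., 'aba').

Answer: bcc

Derivation:
Step 1: interval [0/1, 1/1), width = 1/1 - 0/1 = 1/1
  'c': [0/1 + 1/1*0/1, 0/1 + 1/1*1/3) = [0/1, 1/3)
  'b': [0/1 + 1/1*1/3, 0/1 + 1/1*2/3) = [1/3, 2/3) <- contains code 19/54
  'a': [0/1 + 1/1*2/3, 0/1 + 1/1*1/1) = [2/3, 1/1)
  emit 'b', narrow to [1/3, 2/3)
Step 2: interval [1/3, 2/3), width = 2/3 - 1/3 = 1/3
  'c': [1/3 + 1/3*0/1, 1/3 + 1/3*1/3) = [1/3, 4/9) <- contains code 19/54
  'b': [1/3 + 1/3*1/3, 1/3 + 1/3*2/3) = [4/9, 5/9)
  'a': [1/3 + 1/3*2/3, 1/3 + 1/3*1/1) = [5/9, 2/3)
  emit 'c', narrow to [1/3, 4/9)
Step 3: interval [1/3, 4/9), width = 4/9 - 1/3 = 1/9
  'c': [1/3 + 1/9*0/1, 1/3 + 1/9*1/3) = [1/3, 10/27) <- contains code 19/54
  'b': [1/3 + 1/9*1/3, 1/3 + 1/9*2/3) = [10/27, 11/27)
  'a': [1/3 + 1/9*2/3, 1/3 + 1/9*1/1) = [11/27, 4/9)
  emit 'c', narrow to [1/3, 10/27)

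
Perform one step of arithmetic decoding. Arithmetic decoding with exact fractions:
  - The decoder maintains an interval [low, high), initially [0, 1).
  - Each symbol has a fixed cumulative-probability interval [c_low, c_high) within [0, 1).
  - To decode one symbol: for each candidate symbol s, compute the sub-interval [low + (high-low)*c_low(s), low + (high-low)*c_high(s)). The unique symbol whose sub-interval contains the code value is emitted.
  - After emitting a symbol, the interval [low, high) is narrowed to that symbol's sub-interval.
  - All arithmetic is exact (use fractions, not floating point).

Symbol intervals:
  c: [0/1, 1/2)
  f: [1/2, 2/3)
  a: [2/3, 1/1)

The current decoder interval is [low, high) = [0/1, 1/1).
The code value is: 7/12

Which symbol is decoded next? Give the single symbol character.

Answer: f

Derivation:
Interval width = high − low = 1/1 − 0/1 = 1/1
Scaled code = (code − low) / width = (7/12 − 0/1) / 1/1 = 7/12
  c: [0/1, 1/2) 
  f: [1/2, 2/3) ← scaled code falls here ✓
  a: [2/3, 1/1) 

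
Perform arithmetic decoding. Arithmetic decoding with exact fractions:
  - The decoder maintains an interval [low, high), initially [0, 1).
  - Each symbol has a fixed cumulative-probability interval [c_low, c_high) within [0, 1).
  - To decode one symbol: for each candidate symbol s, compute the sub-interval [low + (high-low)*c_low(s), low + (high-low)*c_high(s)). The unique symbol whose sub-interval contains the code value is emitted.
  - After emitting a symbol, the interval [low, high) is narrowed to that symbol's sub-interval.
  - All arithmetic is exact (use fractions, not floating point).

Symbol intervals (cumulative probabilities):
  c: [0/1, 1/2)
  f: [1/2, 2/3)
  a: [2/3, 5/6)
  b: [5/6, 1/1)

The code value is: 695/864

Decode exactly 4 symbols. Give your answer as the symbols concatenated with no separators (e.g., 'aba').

Step 1: interval [0/1, 1/1), width = 1/1 - 0/1 = 1/1
  'c': [0/1 + 1/1*0/1, 0/1 + 1/1*1/2) = [0/1, 1/2)
  'f': [0/1 + 1/1*1/2, 0/1 + 1/1*2/3) = [1/2, 2/3)
  'a': [0/1 + 1/1*2/3, 0/1 + 1/1*5/6) = [2/3, 5/6) <- contains code 695/864
  'b': [0/1 + 1/1*5/6, 0/1 + 1/1*1/1) = [5/6, 1/1)
  emit 'a', narrow to [2/3, 5/6)
Step 2: interval [2/3, 5/6), width = 5/6 - 2/3 = 1/6
  'c': [2/3 + 1/6*0/1, 2/3 + 1/6*1/2) = [2/3, 3/4)
  'f': [2/3 + 1/6*1/2, 2/3 + 1/6*2/3) = [3/4, 7/9)
  'a': [2/3 + 1/6*2/3, 2/3 + 1/6*5/6) = [7/9, 29/36) <- contains code 695/864
  'b': [2/3 + 1/6*5/6, 2/3 + 1/6*1/1) = [29/36, 5/6)
  emit 'a', narrow to [7/9, 29/36)
Step 3: interval [7/9, 29/36), width = 29/36 - 7/9 = 1/36
  'c': [7/9 + 1/36*0/1, 7/9 + 1/36*1/2) = [7/9, 19/24)
  'f': [7/9 + 1/36*1/2, 7/9 + 1/36*2/3) = [19/24, 43/54)
  'a': [7/9 + 1/36*2/3, 7/9 + 1/36*5/6) = [43/54, 173/216)
  'b': [7/9 + 1/36*5/6, 7/9 + 1/36*1/1) = [173/216, 29/36) <- contains code 695/864
  emit 'b', narrow to [173/216, 29/36)
Step 4: interval [173/216, 29/36), width = 29/36 - 173/216 = 1/216
  'c': [173/216 + 1/216*0/1, 173/216 + 1/216*1/2) = [173/216, 347/432)
  'f': [173/216 + 1/216*1/2, 173/216 + 1/216*2/3) = [347/432, 521/648)
  'a': [173/216 + 1/216*2/3, 173/216 + 1/216*5/6) = [521/648, 1043/1296) <- contains code 695/864
  'b': [173/216 + 1/216*5/6, 173/216 + 1/216*1/1) = [1043/1296, 29/36)
  emit 'a', narrow to [521/648, 1043/1296)

Answer: aaba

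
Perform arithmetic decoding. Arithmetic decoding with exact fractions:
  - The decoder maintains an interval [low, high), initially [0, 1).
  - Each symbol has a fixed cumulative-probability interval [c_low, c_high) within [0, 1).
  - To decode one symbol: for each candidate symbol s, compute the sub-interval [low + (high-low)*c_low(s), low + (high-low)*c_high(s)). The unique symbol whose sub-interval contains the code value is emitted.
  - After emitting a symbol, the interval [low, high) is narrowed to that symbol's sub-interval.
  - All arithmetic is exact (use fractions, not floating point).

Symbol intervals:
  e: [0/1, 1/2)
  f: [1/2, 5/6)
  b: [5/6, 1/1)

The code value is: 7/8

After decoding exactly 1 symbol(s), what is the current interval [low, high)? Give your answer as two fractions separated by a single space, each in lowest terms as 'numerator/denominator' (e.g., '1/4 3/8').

Step 1: interval [0/1, 1/1), width = 1/1 - 0/1 = 1/1
  'e': [0/1 + 1/1*0/1, 0/1 + 1/1*1/2) = [0/1, 1/2)
  'f': [0/1 + 1/1*1/2, 0/1 + 1/1*5/6) = [1/2, 5/6)
  'b': [0/1 + 1/1*5/6, 0/1 + 1/1*1/1) = [5/6, 1/1) <- contains code 7/8
  emit 'b', narrow to [5/6, 1/1)

Answer: 5/6 1/1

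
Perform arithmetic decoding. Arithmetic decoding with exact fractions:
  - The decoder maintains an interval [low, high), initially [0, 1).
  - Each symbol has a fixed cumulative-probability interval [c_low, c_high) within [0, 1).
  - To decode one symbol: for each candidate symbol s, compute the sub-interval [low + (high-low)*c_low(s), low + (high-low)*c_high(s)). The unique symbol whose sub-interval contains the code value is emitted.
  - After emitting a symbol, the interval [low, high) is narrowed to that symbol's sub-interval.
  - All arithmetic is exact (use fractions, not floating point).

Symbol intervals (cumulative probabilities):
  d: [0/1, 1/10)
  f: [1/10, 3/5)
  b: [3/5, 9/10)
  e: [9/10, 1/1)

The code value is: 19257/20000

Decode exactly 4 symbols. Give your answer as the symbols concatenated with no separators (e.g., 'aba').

Answer: ebde

Derivation:
Step 1: interval [0/1, 1/1), width = 1/1 - 0/1 = 1/1
  'd': [0/1 + 1/1*0/1, 0/1 + 1/1*1/10) = [0/1, 1/10)
  'f': [0/1 + 1/1*1/10, 0/1 + 1/1*3/5) = [1/10, 3/5)
  'b': [0/1 + 1/1*3/5, 0/1 + 1/1*9/10) = [3/5, 9/10)
  'e': [0/1 + 1/1*9/10, 0/1 + 1/1*1/1) = [9/10, 1/1) <- contains code 19257/20000
  emit 'e', narrow to [9/10, 1/1)
Step 2: interval [9/10, 1/1), width = 1/1 - 9/10 = 1/10
  'd': [9/10 + 1/10*0/1, 9/10 + 1/10*1/10) = [9/10, 91/100)
  'f': [9/10 + 1/10*1/10, 9/10 + 1/10*3/5) = [91/100, 24/25)
  'b': [9/10 + 1/10*3/5, 9/10 + 1/10*9/10) = [24/25, 99/100) <- contains code 19257/20000
  'e': [9/10 + 1/10*9/10, 9/10 + 1/10*1/1) = [99/100, 1/1)
  emit 'b', narrow to [24/25, 99/100)
Step 3: interval [24/25, 99/100), width = 99/100 - 24/25 = 3/100
  'd': [24/25 + 3/100*0/1, 24/25 + 3/100*1/10) = [24/25, 963/1000) <- contains code 19257/20000
  'f': [24/25 + 3/100*1/10, 24/25 + 3/100*3/5) = [963/1000, 489/500)
  'b': [24/25 + 3/100*3/5, 24/25 + 3/100*9/10) = [489/500, 987/1000)
  'e': [24/25 + 3/100*9/10, 24/25 + 3/100*1/1) = [987/1000, 99/100)
  emit 'd', narrow to [24/25, 963/1000)
Step 4: interval [24/25, 963/1000), width = 963/1000 - 24/25 = 3/1000
  'd': [24/25 + 3/1000*0/1, 24/25 + 3/1000*1/10) = [24/25, 9603/10000)
  'f': [24/25 + 3/1000*1/10, 24/25 + 3/1000*3/5) = [9603/10000, 4809/5000)
  'b': [24/25 + 3/1000*3/5, 24/25 + 3/1000*9/10) = [4809/5000, 9627/10000)
  'e': [24/25 + 3/1000*9/10, 24/25 + 3/1000*1/1) = [9627/10000, 963/1000) <- contains code 19257/20000
  emit 'e', narrow to [9627/10000, 963/1000)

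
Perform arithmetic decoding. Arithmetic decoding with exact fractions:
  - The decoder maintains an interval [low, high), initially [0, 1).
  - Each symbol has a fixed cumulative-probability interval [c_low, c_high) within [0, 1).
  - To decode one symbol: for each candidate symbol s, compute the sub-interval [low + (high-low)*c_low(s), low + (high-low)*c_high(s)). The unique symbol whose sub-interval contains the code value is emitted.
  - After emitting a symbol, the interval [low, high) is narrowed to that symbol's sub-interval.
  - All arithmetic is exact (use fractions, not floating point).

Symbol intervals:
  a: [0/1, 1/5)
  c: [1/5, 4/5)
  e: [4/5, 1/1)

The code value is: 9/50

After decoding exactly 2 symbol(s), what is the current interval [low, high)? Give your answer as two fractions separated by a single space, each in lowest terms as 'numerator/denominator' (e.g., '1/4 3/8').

Step 1: interval [0/1, 1/1), width = 1/1 - 0/1 = 1/1
  'a': [0/1 + 1/1*0/1, 0/1 + 1/1*1/5) = [0/1, 1/5) <- contains code 9/50
  'c': [0/1 + 1/1*1/5, 0/1 + 1/1*4/5) = [1/5, 4/5)
  'e': [0/1 + 1/1*4/5, 0/1 + 1/1*1/1) = [4/5, 1/1)
  emit 'a', narrow to [0/1, 1/5)
Step 2: interval [0/1, 1/5), width = 1/5 - 0/1 = 1/5
  'a': [0/1 + 1/5*0/1, 0/1 + 1/5*1/5) = [0/1, 1/25)
  'c': [0/1 + 1/5*1/5, 0/1 + 1/5*4/5) = [1/25, 4/25)
  'e': [0/1 + 1/5*4/5, 0/1 + 1/5*1/1) = [4/25, 1/5) <- contains code 9/50
  emit 'e', narrow to [4/25, 1/5)

Answer: 4/25 1/5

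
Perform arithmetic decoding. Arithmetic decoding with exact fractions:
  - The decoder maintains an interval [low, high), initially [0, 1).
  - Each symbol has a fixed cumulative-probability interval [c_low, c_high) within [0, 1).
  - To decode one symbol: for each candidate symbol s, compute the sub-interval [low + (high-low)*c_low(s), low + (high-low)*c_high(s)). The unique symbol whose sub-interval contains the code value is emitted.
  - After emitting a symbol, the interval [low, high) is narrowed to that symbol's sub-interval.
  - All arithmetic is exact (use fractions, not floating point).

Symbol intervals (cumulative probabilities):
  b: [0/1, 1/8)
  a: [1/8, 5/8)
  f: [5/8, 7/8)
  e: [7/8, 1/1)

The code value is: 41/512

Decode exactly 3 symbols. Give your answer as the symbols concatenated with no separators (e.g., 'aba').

Step 1: interval [0/1, 1/1), width = 1/1 - 0/1 = 1/1
  'b': [0/1 + 1/1*0/1, 0/1 + 1/1*1/8) = [0/1, 1/8) <- contains code 41/512
  'a': [0/1 + 1/1*1/8, 0/1 + 1/1*5/8) = [1/8, 5/8)
  'f': [0/1 + 1/1*5/8, 0/1 + 1/1*7/8) = [5/8, 7/8)
  'e': [0/1 + 1/1*7/8, 0/1 + 1/1*1/1) = [7/8, 1/1)
  emit 'b', narrow to [0/1, 1/8)
Step 2: interval [0/1, 1/8), width = 1/8 - 0/1 = 1/8
  'b': [0/1 + 1/8*0/1, 0/1 + 1/8*1/8) = [0/1, 1/64)
  'a': [0/1 + 1/8*1/8, 0/1 + 1/8*5/8) = [1/64, 5/64)
  'f': [0/1 + 1/8*5/8, 0/1 + 1/8*7/8) = [5/64, 7/64) <- contains code 41/512
  'e': [0/1 + 1/8*7/8, 0/1 + 1/8*1/1) = [7/64, 1/8)
  emit 'f', narrow to [5/64, 7/64)
Step 3: interval [5/64, 7/64), width = 7/64 - 5/64 = 1/32
  'b': [5/64 + 1/32*0/1, 5/64 + 1/32*1/8) = [5/64, 21/256) <- contains code 41/512
  'a': [5/64 + 1/32*1/8, 5/64 + 1/32*5/8) = [21/256, 25/256)
  'f': [5/64 + 1/32*5/8, 5/64 + 1/32*7/8) = [25/256, 27/256)
  'e': [5/64 + 1/32*7/8, 5/64 + 1/32*1/1) = [27/256, 7/64)
  emit 'b', narrow to [5/64, 21/256)

Answer: bfb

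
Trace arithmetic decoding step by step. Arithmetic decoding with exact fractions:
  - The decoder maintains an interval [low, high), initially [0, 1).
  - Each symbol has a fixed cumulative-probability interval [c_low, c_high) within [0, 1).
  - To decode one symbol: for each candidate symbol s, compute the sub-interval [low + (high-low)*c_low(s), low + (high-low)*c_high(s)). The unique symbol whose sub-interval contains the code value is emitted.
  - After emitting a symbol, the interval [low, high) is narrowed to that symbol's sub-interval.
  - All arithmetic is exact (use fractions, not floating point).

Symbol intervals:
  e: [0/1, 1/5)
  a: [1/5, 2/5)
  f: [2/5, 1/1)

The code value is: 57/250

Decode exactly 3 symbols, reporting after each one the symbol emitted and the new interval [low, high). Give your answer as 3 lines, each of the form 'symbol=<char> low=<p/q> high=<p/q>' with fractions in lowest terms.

Step 1: interval [0/1, 1/1), width = 1/1 - 0/1 = 1/1
  'e': [0/1 + 1/1*0/1, 0/1 + 1/1*1/5) = [0/1, 1/5)
  'a': [0/1 + 1/1*1/5, 0/1 + 1/1*2/5) = [1/5, 2/5) <- contains code 57/250
  'f': [0/1 + 1/1*2/5, 0/1 + 1/1*1/1) = [2/5, 1/1)
  emit 'a', narrow to [1/5, 2/5)
Step 2: interval [1/5, 2/5), width = 2/5 - 1/5 = 1/5
  'e': [1/5 + 1/5*0/1, 1/5 + 1/5*1/5) = [1/5, 6/25) <- contains code 57/250
  'a': [1/5 + 1/5*1/5, 1/5 + 1/5*2/5) = [6/25, 7/25)
  'f': [1/5 + 1/5*2/5, 1/5 + 1/5*1/1) = [7/25, 2/5)
  emit 'e', narrow to [1/5, 6/25)
Step 3: interval [1/5, 6/25), width = 6/25 - 1/5 = 1/25
  'e': [1/5 + 1/25*0/1, 1/5 + 1/25*1/5) = [1/5, 26/125)
  'a': [1/5 + 1/25*1/5, 1/5 + 1/25*2/5) = [26/125, 27/125)
  'f': [1/5 + 1/25*2/5, 1/5 + 1/25*1/1) = [27/125, 6/25) <- contains code 57/250
  emit 'f', narrow to [27/125, 6/25)

Answer: symbol=a low=1/5 high=2/5
symbol=e low=1/5 high=6/25
symbol=f low=27/125 high=6/25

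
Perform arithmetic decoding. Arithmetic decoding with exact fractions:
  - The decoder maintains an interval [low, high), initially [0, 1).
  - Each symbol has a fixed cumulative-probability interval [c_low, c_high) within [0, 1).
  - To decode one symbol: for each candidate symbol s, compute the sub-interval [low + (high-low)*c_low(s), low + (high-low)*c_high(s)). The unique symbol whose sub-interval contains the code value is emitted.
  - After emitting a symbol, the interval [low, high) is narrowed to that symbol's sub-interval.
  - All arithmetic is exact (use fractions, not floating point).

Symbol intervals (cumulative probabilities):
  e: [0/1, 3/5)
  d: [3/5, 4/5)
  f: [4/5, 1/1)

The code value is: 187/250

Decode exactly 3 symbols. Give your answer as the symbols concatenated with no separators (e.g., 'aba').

Answer: ddd

Derivation:
Step 1: interval [0/1, 1/1), width = 1/1 - 0/1 = 1/1
  'e': [0/1 + 1/1*0/1, 0/1 + 1/1*3/5) = [0/1, 3/5)
  'd': [0/1 + 1/1*3/5, 0/1 + 1/1*4/5) = [3/5, 4/5) <- contains code 187/250
  'f': [0/1 + 1/1*4/5, 0/1 + 1/1*1/1) = [4/5, 1/1)
  emit 'd', narrow to [3/5, 4/5)
Step 2: interval [3/5, 4/5), width = 4/5 - 3/5 = 1/5
  'e': [3/5 + 1/5*0/1, 3/5 + 1/5*3/5) = [3/5, 18/25)
  'd': [3/5 + 1/5*3/5, 3/5 + 1/5*4/5) = [18/25, 19/25) <- contains code 187/250
  'f': [3/5 + 1/5*4/5, 3/5 + 1/5*1/1) = [19/25, 4/5)
  emit 'd', narrow to [18/25, 19/25)
Step 3: interval [18/25, 19/25), width = 19/25 - 18/25 = 1/25
  'e': [18/25 + 1/25*0/1, 18/25 + 1/25*3/5) = [18/25, 93/125)
  'd': [18/25 + 1/25*3/5, 18/25 + 1/25*4/5) = [93/125, 94/125) <- contains code 187/250
  'f': [18/25 + 1/25*4/5, 18/25 + 1/25*1/1) = [94/125, 19/25)
  emit 'd', narrow to [93/125, 94/125)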